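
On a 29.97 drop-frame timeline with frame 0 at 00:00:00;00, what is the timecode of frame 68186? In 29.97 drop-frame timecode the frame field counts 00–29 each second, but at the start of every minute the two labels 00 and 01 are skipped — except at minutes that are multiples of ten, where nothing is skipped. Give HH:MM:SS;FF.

00:37:55;04

Each 10-minute DF block holds 10 × 60 × 30 − 9 × 2 = 17982 frames. 68186 ÷ 17982 → 3 full blocks, remainder 14240.
Within the partial block the first minute is 1800 frames and each further minute 1798, so 7 further minute boundaries passed. Total skipped labels = 18 × 3 + 2 × 7 = 68.
Non-drop label index = 68186 + 68 = 68254; at 30 labels/s that is 00:37:55:04, i.e. DF 00:37:55;04.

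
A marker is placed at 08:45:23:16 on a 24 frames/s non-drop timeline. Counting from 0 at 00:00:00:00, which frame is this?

Total seconds to the label: (8 × 3600 + 45 × 60 + 23) = 31523.
Frame index = 31523 × 24 + 16 = 756568.

frame 756568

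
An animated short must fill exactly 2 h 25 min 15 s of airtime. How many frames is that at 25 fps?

217875 frames

2 h 25 min 15 s = 8715 s.
Frames = 8715 × 25 = 217875.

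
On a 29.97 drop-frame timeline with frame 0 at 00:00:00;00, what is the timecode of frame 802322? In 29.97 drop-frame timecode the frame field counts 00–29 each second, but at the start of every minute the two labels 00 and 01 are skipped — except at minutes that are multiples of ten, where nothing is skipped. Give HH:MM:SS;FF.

07:26:10;26

Ten DF minutes hold 17982 frames, so frame 802322 lies in block 44 (frames 791208–809189) with 11114 frames into that block.
The block's first minute is 1800 frames and the rest 1798 each; 11114 frames reaches minute 6, so 44 × 18 + 6 × 2 = 804 labels have been skipped so far.
Adding those back, label number 802322 + 804 = 803126 at 30 labels/s is 26770 s + 26 f = 7 h 26 min 10 s frame 26, i.e. 07:26:10;26.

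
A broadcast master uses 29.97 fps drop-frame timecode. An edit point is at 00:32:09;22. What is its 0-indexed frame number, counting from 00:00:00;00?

As if non-drop at 30 labels/s: (0 × 3600 + 32 × 60 + 9) × 30 + 22 = 57892.
Minute boundaries passed: 32; those not divisible by 10: 32 − 3 = 29; dropped labels = 2 × 29 = 58.
Actual frame index = 57892 − 58 = 57834.

57834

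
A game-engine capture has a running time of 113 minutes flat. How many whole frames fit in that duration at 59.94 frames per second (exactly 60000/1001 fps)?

406393 frames

113 min = 6780 s.
Frames = 6780 × 60000/1001 = 406800000/1001 ≈ 406393.6064.
Complete frames: 406393.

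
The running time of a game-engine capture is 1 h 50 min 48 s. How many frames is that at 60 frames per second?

398880 frames

1 h 50 min 48 s = 6648 s.
Frames = 6648 × 60 = 398880.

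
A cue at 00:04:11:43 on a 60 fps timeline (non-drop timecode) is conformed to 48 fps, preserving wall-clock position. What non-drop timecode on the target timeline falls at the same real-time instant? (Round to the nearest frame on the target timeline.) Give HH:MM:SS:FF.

00:04:11:34

Source frame index: (0×3600 + 4×60 + 11) × 60 + 43 = 15103.
Real time: 15103 / (60) = 15103/60 s.
Target frame: (15103/60) × (48) = 60412/5 ≈ 12082.400 → 12082.
At 48 labels/s: frame 12082 → 00:04:11:34.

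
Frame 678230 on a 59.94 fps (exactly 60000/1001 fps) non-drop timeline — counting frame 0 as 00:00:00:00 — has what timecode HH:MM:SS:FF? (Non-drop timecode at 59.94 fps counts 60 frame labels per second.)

03:08:23:50

678230 ÷ 60 = 11303 full seconds, remainder 50 frames.
11303 s = 3 h 8 min 23 s.
Timecode: 03:08:23:50.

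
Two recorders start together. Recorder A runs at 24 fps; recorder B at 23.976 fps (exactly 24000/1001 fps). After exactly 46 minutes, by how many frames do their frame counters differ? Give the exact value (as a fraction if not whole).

66240/1001 frames

46 min = 2760 s.
A emits 24 × 2760 = 66240 frames; B emits 24000/1001 × 2760 = 66240000/1001.
Difference = 66240/1001 frames (≈ 66.1738); B is behind A.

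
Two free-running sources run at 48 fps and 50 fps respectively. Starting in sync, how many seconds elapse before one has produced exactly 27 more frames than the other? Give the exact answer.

13.5 seconds

The gap grows by |50 − 48| = 2 frames per second.
Time for a 27-frame gap: 27 ÷ (2) = 13.5 s.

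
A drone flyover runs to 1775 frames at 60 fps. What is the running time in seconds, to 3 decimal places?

29.583 seconds

Running time = 1775 × 1/60 = 355/12 s ≈ 29.583 s.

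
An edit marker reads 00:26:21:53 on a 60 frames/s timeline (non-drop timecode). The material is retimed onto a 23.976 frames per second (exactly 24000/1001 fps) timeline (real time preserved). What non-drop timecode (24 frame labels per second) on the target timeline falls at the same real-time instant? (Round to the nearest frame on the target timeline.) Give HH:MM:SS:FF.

00:26:20:07

Source frame index: (0×3600 + 26×60 + 21) × 60 + 53 = 94913.
Real time: 94913 / (60) = 94913/60 s.
Target frame: (94913/60) × (24000/1001) = 417200/11 ≈ 37927.273 → 37927.
At 24 labels/s: frame 37927 → 00:26:20:07.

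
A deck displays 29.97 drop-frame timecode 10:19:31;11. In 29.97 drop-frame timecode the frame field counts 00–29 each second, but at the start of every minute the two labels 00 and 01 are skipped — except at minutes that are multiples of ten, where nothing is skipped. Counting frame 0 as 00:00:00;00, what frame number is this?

As if non-drop at 30 labels/s: (10 × 3600 + 19 × 60 + 31) × 30 + 11 = 1115141.
Minute boundaries passed: 619; those not divisible by 10: 619 − 61 = 558; dropped labels = 2 × 558 = 1116.
Actual frame index = 1115141 − 1116 = 1114025.

1114025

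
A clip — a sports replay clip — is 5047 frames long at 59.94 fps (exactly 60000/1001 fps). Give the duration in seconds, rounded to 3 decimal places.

84.201 seconds

Running time = 5047 × 1001/60000 = 5052047/60000 s ≈ 84.201 s.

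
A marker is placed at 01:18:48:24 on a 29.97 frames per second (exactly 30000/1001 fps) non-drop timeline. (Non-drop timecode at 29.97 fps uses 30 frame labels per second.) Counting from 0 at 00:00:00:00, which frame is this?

Total seconds to the label: (1 × 3600 + 18 × 60 + 48) = 4728.
Frame index = 4728 × 30 + 24 = 141864.

141864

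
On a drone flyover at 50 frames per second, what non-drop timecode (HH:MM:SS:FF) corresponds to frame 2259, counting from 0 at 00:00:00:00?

2259 ÷ 50 = 45 full seconds, remainder 9 frames.
45 s = 0 h 0 min 45 s.
Timecode: 00:00:45:09.

00:00:45:09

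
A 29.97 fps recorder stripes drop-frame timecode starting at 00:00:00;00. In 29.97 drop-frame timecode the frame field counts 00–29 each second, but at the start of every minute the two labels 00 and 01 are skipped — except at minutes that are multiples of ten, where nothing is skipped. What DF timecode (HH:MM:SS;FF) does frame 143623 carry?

01:19:52;07

Each 10-minute DF block holds 10 × 60 × 30 − 9 × 2 = 17982 frames. 143623 ÷ 17982 → 7 full blocks, remainder 17749.
Within the partial block the first minute is 1800 frames and each further minute 1798, so 9 further minute boundaries passed. Total skipped labels = 18 × 7 + 2 × 9 = 144.
Non-drop label index = 143623 + 144 = 143767; at 30 labels/s that is 01:19:52:07, i.e. DF 01:19:52;07.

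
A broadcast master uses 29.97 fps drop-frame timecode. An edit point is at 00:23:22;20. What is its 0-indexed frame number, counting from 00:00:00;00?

As if non-drop at 30 labels/s: (0 × 3600 + 23 × 60 + 22) × 30 + 20 = 42080.
Minute boundaries passed: 23; those not divisible by 10: 23 − 2 = 21; dropped labels = 2 × 21 = 42.
Actual frame index = 42080 − 42 = 42038.

42038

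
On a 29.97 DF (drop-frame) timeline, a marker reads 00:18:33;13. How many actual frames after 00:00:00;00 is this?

Complete 10-minute blocks: 1, each 17982 frames → 17982.
Remaining 8 whole minutes in the current block: 1800 + 7 × 1798 = 14386 frames.
Within the current minute: 33 × 30 + 13 − 2 = 1001 (labels ;00/;01 skipped at this minute). Total = 17982 + 14386 + 1001 = 33369.

33369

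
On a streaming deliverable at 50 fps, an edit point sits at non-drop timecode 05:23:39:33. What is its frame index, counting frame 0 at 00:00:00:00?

970983

Total seconds to the label: (5 × 3600 + 23 × 60 + 39) = 19419.
Frame index = 19419 × 50 + 33 = 970983.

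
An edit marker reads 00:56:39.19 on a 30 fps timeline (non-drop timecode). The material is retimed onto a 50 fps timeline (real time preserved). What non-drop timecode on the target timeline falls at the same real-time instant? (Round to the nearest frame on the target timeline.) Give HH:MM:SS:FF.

Source frame index: (0×3600 + 56×60 + 39) × 30 + 19 = 101989.
Real time: 101989 / (30) = 101989/30 s.
Target frame: (101989/30) × (50) = 509945/3 ≈ 169981.667 → 169982.
At 50 labels/s: frame 169982 → 00:56:39:32.

00:56:39:32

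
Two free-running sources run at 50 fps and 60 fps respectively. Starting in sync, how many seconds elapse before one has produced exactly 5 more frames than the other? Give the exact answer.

The gap grows by |60 − 50| = 10 frames per second.
Time for a 5-frame gap: 5 ÷ (10) = 0.5 s.

0.5 seconds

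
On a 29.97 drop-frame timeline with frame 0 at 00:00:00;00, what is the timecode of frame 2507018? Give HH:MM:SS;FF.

Ten DF minutes hold 17982 frames, so frame 2507018 lies in block 139 (frames 2499498–2517479) with 7520 frames into that block.
The block's first minute is 1800 frames and the rest 1798 each; 7520 frames reaches minute 4, so 139 × 18 + 4 × 2 = 2510 labels have been skipped so far.
Adding those back, label number 2507018 + 2510 = 2509528 at 30 labels/s is 83650 s + 28 f = 23 h 14 min 10 s frame 28, i.e. 23:14:10;28.

23:14:10;28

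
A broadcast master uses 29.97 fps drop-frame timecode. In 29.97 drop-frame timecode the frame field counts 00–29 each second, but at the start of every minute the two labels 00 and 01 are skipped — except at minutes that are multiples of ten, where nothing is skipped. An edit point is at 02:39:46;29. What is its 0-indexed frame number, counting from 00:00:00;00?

287321

As if non-drop at 30 labels/s: (2 × 3600 + 39 × 60 + 46) × 30 + 29 = 287609.
Minute boundaries passed: 159; those not divisible by 10: 159 − 15 = 144; dropped labels = 2 × 144 = 288.
Actual frame index = 287609 − 288 = 287321.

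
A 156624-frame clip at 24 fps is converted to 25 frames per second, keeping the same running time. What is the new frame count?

Target frames = source frames × (target rate / source rate) = 156624 × (25)/(24) = 156624 × 25/24 = 163150.

163150 frames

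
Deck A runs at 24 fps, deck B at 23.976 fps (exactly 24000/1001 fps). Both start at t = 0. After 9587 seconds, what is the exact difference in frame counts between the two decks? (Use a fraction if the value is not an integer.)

230088/1001 frames

A emits 24 × 9587 = 230088 frames; B emits 24000/1001 × 9587 = 230088000/1001.
Difference = 230088/1001 frames (≈ 229.8581); B is behind A.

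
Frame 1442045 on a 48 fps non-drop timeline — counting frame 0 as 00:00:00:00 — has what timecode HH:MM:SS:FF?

1442045 ÷ 48 = 30042 full seconds, remainder 29 frames.
30042 s = 8 h 20 min 42 s.
Timecode: 08:20:42:29.

08:20:42:29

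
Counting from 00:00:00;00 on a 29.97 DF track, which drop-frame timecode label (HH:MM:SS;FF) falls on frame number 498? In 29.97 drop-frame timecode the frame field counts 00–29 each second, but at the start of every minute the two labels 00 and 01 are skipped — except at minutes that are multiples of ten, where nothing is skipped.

00:00:16;18

Each 10-minute DF block holds 10 × 60 × 30 − 9 × 2 = 17982 frames. 498 ÷ 17982 → 0 full blocks, remainder 498.
Within the partial block the first minute is 1800 frames and each further minute 1798, so 0 further minute boundaries passed. Total skipped labels = 18 × 0 + 2 × 0 = 0.
Non-drop label index = 498 + 0 = 498; at 30 labels/s that is 00:00:16:18, i.e. DF 00:00:16;18.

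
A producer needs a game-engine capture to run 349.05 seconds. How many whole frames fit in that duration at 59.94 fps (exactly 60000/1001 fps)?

Frames = 349.05 × 60000/1001 = 1611000/77 ≈ 20922.0779.
Complete frames: 20922.

20922 frames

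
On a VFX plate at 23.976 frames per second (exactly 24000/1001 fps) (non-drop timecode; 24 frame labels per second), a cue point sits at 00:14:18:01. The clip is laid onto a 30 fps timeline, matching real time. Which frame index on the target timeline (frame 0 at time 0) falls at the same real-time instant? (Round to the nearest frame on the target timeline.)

frame 25767

Source frame index: (0×3600 + 14×60 + 18) × 24 + 1 = 20593.
Real time: 20593 / (24000/1001) = 20613593/24000 s.
Target frame: (20613593/24000) × (30) = 20613593/800 ≈ 25766.991 → 25767.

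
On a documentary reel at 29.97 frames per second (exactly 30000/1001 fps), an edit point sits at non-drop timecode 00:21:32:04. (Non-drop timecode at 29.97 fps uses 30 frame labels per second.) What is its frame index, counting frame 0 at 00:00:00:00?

38764

Total seconds to the label: (0 × 3600 + 21 × 60 + 32) = 1292.
Frame index = 1292 × 30 + 4 = 38764.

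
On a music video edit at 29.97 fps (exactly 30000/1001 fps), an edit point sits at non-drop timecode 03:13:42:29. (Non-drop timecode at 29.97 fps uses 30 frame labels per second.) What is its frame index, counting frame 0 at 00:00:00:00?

348689

Total seconds to the label: (3 × 3600 + 13 × 60 + 42) = 11622.
Frame index = 11622 × 30 + 29 = 348689.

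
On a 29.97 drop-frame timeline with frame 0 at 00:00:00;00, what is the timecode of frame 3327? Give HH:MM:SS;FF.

Each 10-minute DF block holds 10 × 60 × 30 − 9 × 2 = 17982 frames. 3327 ÷ 17982 → 0 full blocks, remainder 3327.
Within the partial block the first minute is 1800 frames and each further minute 1798, so 1 further minute boundary passed. Total skipped labels = 18 × 0 + 2 × 1 = 2.
Non-drop label index = 3327 + 2 = 3329; at 30 labels/s that is 00:01:50:29, i.e. DF 00:01:50;29.

00:01:50;29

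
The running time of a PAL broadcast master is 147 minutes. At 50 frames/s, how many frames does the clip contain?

441000 frames

147 min = 8820 s.
Frames = 8820 × 50 = 441000.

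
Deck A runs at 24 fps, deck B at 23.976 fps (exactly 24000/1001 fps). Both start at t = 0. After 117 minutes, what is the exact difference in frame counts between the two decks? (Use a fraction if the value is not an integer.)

12960/77 frames

117 min = 7020 s.
A emits 24 × 7020 = 168480 frames; B emits 24000/1001 × 7020 = 12960000/77.
Difference = 12960/77 frames (≈ 168.3117); B is behind A.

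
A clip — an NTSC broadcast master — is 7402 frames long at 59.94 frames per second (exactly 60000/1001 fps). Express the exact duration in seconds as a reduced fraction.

3704701/30000 seconds

Running time = 7402 ÷ (60000/1001) = 7402 × 1001/60000 = 3704701/30000 s.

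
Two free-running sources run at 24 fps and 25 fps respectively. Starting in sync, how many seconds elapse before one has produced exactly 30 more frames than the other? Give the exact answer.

30 seconds

The gap grows by |25 − 24| = 1 frame per second.
Time for a 30-frame gap: 30 ÷ (1) = 30 s.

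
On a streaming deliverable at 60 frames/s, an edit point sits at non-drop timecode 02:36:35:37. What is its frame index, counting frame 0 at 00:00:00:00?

Total seconds to the label: (2 × 3600 + 36 × 60 + 35) = 9395.
Frame index = 9395 × 60 + 37 = 563737.

563737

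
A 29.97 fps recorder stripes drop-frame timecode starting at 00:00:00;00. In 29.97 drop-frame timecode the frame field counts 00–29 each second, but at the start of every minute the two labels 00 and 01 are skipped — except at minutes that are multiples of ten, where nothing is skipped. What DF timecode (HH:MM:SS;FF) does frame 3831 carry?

00:02:07;25

Each 10-minute DF block holds 10 × 60 × 30 − 9 × 2 = 17982 frames. 3831 ÷ 17982 → 0 full blocks, remainder 3831.
Within the partial block the first minute is 1800 frames and each further minute 1798, so 2 further minute boundaries passed. Total skipped labels = 18 × 0 + 2 × 2 = 4.
Non-drop label index = 3831 + 4 = 3835; at 30 labels/s that is 00:02:07:25, i.e. DF 00:02:07;25.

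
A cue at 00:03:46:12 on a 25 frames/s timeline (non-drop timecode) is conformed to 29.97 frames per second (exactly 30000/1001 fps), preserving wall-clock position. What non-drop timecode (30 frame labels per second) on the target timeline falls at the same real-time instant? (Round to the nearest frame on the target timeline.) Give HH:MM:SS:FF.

00:03:46:08

Source frame index: (0×3600 + 3×60 + 46) × 25 + 12 = 5662.
Real time: 5662 / (25) = 5662/25 s.
Target frame: (5662/25) × (30000/1001) = 6794400/1001 ≈ 6787.612 → 6788.
At 30 labels/s: frame 6788 → 00:03:46:08.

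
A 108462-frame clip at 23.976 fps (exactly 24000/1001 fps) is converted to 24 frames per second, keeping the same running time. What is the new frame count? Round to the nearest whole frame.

108570 frames

Frames at target rate = 108462 × (24) / (24000/1001) = 54285231/500 ≈ 108570.462.
Nearest whole frame: 108570.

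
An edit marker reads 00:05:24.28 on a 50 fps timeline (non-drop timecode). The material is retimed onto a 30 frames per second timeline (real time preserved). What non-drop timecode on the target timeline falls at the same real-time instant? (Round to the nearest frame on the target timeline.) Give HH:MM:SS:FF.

00:05:24:17

Source frame index: (0×3600 + 5×60 + 24) × 50 + 28 = 16228.
Real time: 16228 / (50) = 8114/25 s.
Target frame: (8114/25) × (30) = 48684/5 ≈ 9736.800 → 9737.
At 30 labels/s: frame 9737 → 00:05:24:17.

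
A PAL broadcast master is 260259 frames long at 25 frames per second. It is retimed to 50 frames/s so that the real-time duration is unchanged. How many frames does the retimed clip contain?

520518 frames

Frames at target rate = 260259 × (50) / (25) = 520518.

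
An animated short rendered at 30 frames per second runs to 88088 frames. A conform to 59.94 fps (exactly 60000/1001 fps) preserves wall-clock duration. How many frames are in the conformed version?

Target frames = source frames × (target rate / source rate) = 88088 × (60000/1001)/(30) = 88088 × 2000/1001 = 176000.

176000 frames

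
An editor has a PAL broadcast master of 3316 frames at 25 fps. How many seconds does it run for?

132.64 seconds

Running time = 3316 / (25) = 132.64 s.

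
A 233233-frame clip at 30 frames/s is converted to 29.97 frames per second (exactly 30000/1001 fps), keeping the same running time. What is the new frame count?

Target frames = source frames × (target rate / source rate) = 233233 × (30000/1001)/(30) = 233233 × 1000/1001 = 233000.

233000 frames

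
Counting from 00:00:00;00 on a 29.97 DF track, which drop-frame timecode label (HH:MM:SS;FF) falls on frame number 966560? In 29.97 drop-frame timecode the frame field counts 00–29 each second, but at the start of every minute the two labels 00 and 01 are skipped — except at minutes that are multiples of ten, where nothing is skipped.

Each 10-minute DF block holds 10 × 60 × 30 − 9 × 2 = 17982 frames. 966560 ÷ 17982 → 53 full blocks, remainder 13514.
Within the partial block the first minute is 1800 frames and each further minute 1798, so 7 further minute boundaries passed. Total skipped labels = 18 × 53 + 2 × 7 = 968.
Non-drop label index = 966560 + 968 = 967528; at 30 labels/s that is 08:57:30:28, i.e. DF 08:57:30;28.

08:57:30;28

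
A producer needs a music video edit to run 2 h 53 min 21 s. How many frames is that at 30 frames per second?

312030 frames

2 h 53 min 21 s = 10401 s.
Frames = 10401 × 30 = 312030.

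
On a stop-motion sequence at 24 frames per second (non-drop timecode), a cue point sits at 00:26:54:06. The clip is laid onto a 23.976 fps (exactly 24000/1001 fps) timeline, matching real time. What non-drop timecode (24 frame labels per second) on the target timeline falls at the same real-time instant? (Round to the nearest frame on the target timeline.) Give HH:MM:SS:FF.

00:26:52:15

Source frame index: (0×3600 + 26×60 + 54) × 24 + 6 = 38742.
Real time: 38742 / (24) = 6457/4 s.
Target frame: (6457/4) × (24000/1001) = 3522000/91 ≈ 38703.297 → 38703.
At 24 labels/s: frame 38703 → 00:26:52:15.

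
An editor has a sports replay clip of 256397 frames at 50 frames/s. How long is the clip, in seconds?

Running time = 256397 / (50) = 5127.94 s.

5127.94 seconds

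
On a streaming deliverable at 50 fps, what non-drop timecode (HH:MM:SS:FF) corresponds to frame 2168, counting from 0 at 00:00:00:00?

00:00:43:18

2168 ÷ 50 = 43 full seconds, remainder 18 frames.
43 s = 0 h 0 min 43 s.
Timecode: 00:00:43:18.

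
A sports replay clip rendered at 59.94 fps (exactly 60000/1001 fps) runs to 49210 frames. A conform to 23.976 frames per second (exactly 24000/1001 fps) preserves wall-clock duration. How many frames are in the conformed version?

Target frames = source frames × (target rate / source rate) = 49210 × (24000/1001)/(60000/1001) = 49210 × 2/5 = 19684.

19684 frames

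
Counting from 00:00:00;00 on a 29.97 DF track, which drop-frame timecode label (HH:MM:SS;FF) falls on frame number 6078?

00:03:22;24

Ten DF minutes hold 17982 frames, so frame 6078 lies in block 0 (frames 0–17981) with 6078 frames into that block.
The block's first minute is 1800 frames and the rest 1798 each; 6078 frames reaches minute 3, so 0 × 18 + 3 × 2 = 6 labels have been skipped so far.
Adding those back, label number 6078 + 6 = 6084 at 30 labels/s is 202 s + 24 f = 0 h 3 min 22 s frame 24, i.e. 00:03:22;24.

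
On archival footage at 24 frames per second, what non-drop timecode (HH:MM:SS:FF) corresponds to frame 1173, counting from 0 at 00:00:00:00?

00:00:48:21

1173 ÷ 24 = 48 full seconds, remainder 21 frames.
48 s = 0 h 0 min 48 s.
Timecode: 00:00:48:21.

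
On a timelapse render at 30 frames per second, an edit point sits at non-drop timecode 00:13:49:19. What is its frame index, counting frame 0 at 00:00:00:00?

24889

Total seconds to the label: (0 × 3600 + 13 × 60 + 49) = 829.
Frame index = 829 × 30 + 19 = 24889.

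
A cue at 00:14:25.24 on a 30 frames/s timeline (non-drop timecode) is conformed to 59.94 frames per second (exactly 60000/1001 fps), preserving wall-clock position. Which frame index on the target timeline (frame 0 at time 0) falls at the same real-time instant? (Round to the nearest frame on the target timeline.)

frame 51896

Source frame index: (0×3600 + 14×60 + 25) × 30 + 24 = 25974.
Real time: 25974 / (30) = 4329/5 s.
Target frame: (4329/5) × (60000/1001) = 3996000/77 ≈ 51896.104 → 51896.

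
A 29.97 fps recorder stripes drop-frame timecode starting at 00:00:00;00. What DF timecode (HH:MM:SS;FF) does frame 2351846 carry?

21:47:53;10

Ten DF minutes hold 17982 frames, so frame 2351846 lies in block 130 (frames 2337660–2355641) with 14186 frames into that block.
The block's first minute is 1800 frames and the rest 1798 each; 14186 frames reaches minute 7, so 130 × 18 + 7 × 2 = 2354 labels have been skipped so far.
Adding those back, label number 2351846 + 2354 = 2354200 at 30 labels/s is 78473 s + 10 f = 21 h 47 min 53 s frame 10, i.e. 21:47:53;10.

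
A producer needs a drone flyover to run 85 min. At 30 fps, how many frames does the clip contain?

153000 frames

85 min = 5100 s.
Frames = 5100 × 30 = 153000.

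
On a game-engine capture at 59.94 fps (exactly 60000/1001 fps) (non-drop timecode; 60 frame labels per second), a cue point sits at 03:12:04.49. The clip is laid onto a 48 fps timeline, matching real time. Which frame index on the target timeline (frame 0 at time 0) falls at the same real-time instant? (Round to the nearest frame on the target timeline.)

frame 553744

Source frame index: (3×3600 + 12×60 + 4) × 60 + 49 = 691489.
Real time: 691489 / (60000/1001) = 692180489/60000 s.
Target frame: (692180489/60000) × (48) = 692180489/1250 ≈ 553744.391 → 553744.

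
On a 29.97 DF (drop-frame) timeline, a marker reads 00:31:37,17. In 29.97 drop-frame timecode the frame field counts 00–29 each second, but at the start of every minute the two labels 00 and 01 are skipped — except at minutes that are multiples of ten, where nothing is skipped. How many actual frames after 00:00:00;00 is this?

Complete 10-minute blocks: 3, each 17982 frames → 53946.
Remaining 1 whole minute in the current block: 1800 + 0 × 1798 = 1800 frames.
Within the current minute: 37 × 30 + 17 − 2 = 1125 (labels ;00/;01 skipped at this minute). Total = 53946 + 1800 + 1125 = 56871.

56871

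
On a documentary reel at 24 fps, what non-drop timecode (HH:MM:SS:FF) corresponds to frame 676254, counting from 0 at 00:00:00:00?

676254 ÷ 24 = 28177 full seconds, remainder 6 frames.
28177 s = 7 h 49 min 37 s.
Timecode: 07:49:37:06.

07:49:37:06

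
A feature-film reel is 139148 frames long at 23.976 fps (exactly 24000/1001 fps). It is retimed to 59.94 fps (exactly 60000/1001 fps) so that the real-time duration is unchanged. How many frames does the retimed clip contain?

347870 frames

Target frames = source frames × (target rate / source rate) = 139148 × (60000/1001)/(24000/1001) = 139148 × 5/2 = 347870.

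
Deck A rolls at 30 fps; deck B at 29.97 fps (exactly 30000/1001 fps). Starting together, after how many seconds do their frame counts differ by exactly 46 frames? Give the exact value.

23023/15 seconds

The gap grows by |30000/1001 − 30| = 30/1001 frames per second.
Time for a 46-frame gap: 46 ÷ (30/1001) = 23023/15 s.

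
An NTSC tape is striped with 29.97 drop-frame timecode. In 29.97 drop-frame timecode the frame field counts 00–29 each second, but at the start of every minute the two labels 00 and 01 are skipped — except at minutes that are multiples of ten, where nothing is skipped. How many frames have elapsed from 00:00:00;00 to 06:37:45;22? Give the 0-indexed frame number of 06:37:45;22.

715256

Complete 10-minute blocks: 39, each 17982 frames → 701298.
Remaining 7 whole minutes in the current block: 1800 + 6 × 1798 = 12588 frames.
Within the current minute: 45 × 30 + 22 − 2 = 1370 (labels ;00/;01 skipped at this minute). Total = 701298 + 12588 + 1370 = 715256.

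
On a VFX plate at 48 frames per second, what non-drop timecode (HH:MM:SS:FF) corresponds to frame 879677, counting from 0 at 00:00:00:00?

879677 ÷ 48 = 18326 full seconds, remainder 29 frames.
18326 s = 5 h 5 min 26 s.
Timecode: 05:05:26:29.

05:05:26:29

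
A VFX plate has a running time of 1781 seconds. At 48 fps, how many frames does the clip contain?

Frames = 1781 × 48 = 85488.

85488 frames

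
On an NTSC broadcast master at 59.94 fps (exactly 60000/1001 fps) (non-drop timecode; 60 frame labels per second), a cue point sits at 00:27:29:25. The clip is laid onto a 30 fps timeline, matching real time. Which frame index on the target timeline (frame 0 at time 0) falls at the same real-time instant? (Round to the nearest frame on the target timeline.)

Source frame index: (0×3600 + 27×60 + 29) × 60 + 25 = 98965.
Real time: 98965 / (60000/1001) = 19812793/12000 s.
Target frame: (19812793/12000) × (30) = 19812793/400 ≈ 49531.982 → 49532.

frame 49532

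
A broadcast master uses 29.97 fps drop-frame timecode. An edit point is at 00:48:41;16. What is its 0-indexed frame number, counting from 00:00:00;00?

As if non-drop at 30 labels/s: (0 × 3600 + 48 × 60 + 41) × 30 + 16 = 87646.
Minute boundaries passed: 48; those not divisible by 10: 48 − 4 = 44; dropped labels = 2 × 44 = 88.
Actual frame index = 87646 − 88 = 87558.

87558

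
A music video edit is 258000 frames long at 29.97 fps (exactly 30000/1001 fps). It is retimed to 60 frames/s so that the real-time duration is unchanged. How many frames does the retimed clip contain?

Target frames = source frames × (target rate / source rate) = 258000 × (60)/(30000/1001) = 258000 × 1001/500 = 516516.

516516 frames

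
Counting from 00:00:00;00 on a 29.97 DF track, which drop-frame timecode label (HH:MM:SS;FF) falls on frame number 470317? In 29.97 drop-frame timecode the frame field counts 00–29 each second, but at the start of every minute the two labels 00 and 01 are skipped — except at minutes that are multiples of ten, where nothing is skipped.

04:21:32;27

Each 10-minute DF block holds 10 × 60 × 30 − 9 × 2 = 17982 frames. 470317 ÷ 17982 → 26 full blocks, remainder 2785.
Within the partial block the first minute is 1800 frames and each further minute 1798, so 1 further minute boundary passed. Total skipped labels = 18 × 26 + 2 × 1 = 470.
Non-drop label index = 470317 + 470 = 470787; at 30 labels/s that is 04:21:32:27, i.e. DF 04:21:32;27.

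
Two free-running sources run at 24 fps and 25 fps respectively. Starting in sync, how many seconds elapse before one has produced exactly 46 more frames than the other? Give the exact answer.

46 seconds

The gap grows by |25 − 24| = 1 frame per second.
Time for a 46-frame gap: 46 ÷ (1) = 46 s.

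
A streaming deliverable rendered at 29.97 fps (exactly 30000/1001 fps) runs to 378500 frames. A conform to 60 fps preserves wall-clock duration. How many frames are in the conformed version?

757757 frames

Target frames = source frames × (target rate / source rate) = 378500 × (60)/(30000/1001) = 378500 × 1001/500 = 757757.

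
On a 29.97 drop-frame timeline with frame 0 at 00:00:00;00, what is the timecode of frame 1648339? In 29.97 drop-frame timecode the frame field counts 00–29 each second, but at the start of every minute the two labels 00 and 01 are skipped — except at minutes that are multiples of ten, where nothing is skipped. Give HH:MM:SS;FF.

Ten DF minutes hold 17982 frames, so frame 1648339 lies in block 91 (frames 1636362–1654343) with 11977 frames into that block.
The block's first minute is 1800 frames and the rest 1798 each; 11977 frames reaches minute 6, so 91 × 18 + 6 × 2 = 1650 labels have been skipped so far.
Adding those back, label number 1648339 + 1650 = 1649989 at 30 labels/s is 54999 s + 19 f = 15 h 16 min 39 s frame 19, i.e. 15:16:39;19.

15:16:39;19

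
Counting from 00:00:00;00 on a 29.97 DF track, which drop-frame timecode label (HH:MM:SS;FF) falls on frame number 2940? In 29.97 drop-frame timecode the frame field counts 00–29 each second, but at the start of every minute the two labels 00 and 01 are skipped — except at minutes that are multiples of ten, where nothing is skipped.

Ten DF minutes hold 17982 frames, so frame 2940 lies in block 0 (frames 0–17981) with 2940 frames into that block.
The block's first minute is 1800 frames and the rest 1798 each; 2940 frames reaches minute 1, so 0 × 18 + 1 × 2 = 2 labels have been skipped so far.
Adding those back, label number 2940 + 2 = 2942 at 30 labels/s is 98 s + 2 f = 0 h 1 min 38 s frame 2, i.e. 00:01:38;02.

00:01:38;02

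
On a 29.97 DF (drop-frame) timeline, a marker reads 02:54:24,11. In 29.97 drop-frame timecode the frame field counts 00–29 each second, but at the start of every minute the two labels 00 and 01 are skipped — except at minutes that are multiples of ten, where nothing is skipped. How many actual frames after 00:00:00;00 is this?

313617

As if non-drop at 30 labels/s: (2 × 3600 + 54 × 60 + 24) × 30 + 11 = 313931.
Minute boundaries passed: 174; those not divisible by 10: 174 − 17 = 157; dropped labels = 2 × 157 = 314.
Actual frame index = 313931 − 314 = 313617.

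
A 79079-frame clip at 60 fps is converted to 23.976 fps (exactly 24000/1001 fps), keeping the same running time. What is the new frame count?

Target frames = source frames × (target rate / source rate) = 79079 × (24000/1001)/(60) = 79079 × 400/1001 = 31600.

31600 frames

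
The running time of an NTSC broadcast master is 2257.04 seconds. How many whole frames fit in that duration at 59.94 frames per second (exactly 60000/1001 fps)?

Frames = 2257.04 × 60000/1001 = 135422400/1001 ≈ 135287.1129.
Complete frames: 135287.

135287 frames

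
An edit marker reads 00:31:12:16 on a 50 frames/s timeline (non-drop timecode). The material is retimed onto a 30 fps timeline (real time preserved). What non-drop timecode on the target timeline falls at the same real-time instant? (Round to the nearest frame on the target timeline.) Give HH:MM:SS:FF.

00:31:12:10

Source frame index: (0×3600 + 31×60 + 12) × 50 + 16 = 93616.
Real time: 93616 / (50) = 46808/25 s.
Target frame: (46808/25) × (30) = 280848/5 ≈ 56169.600 → 56170.
At 30 labels/s: frame 56170 → 00:31:12:10.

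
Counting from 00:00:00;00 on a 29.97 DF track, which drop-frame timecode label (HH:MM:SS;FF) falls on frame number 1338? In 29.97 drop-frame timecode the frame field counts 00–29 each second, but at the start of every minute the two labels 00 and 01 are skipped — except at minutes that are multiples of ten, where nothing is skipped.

00:00:44;18

Each 10-minute DF block holds 10 × 60 × 30 − 9 × 2 = 17982 frames. 1338 ÷ 17982 → 0 full blocks, remainder 1338.
Within the partial block the first minute is 1800 frames and each further minute 1798, so 0 further minute boundaries passed. Total skipped labels = 18 × 0 + 2 × 0 = 0.
Non-drop label index = 1338 + 0 = 1338; at 30 labels/s that is 00:00:44:18, i.e. DF 00:00:44;18.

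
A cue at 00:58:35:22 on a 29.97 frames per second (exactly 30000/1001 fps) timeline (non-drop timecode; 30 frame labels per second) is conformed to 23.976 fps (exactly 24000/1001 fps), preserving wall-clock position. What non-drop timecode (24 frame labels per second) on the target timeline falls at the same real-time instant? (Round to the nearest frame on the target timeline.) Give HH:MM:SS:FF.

Source frame index: (0×3600 + 58×60 + 35) × 30 + 22 = 105472.
Real time: 105472 / (30000/1001) = 6598592/1875 s.
Target frame: (6598592/1875) × (24000/1001) = 421888/5 ≈ 84377.600 → 84378.
At 24 labels/s: frame 84378 → 00:58:35:18.

00:58:35:18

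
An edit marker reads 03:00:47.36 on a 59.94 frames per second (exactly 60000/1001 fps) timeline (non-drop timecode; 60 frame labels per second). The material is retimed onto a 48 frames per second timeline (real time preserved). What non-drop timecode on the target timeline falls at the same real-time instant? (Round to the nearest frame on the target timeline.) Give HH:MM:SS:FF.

03:00:58:21

Source frame index: (3×3600 + 0×60 + 47) × 60 + 36 = 650856.
Real time: 650856 / (60000/1001) = 27146119/2500 s.
Target frame: (27146119/2500) × (48) = 325753428/625 ≈ 521205.485 → 521205.
At 48 labels/s: frame 521205 → 03:00:58:21.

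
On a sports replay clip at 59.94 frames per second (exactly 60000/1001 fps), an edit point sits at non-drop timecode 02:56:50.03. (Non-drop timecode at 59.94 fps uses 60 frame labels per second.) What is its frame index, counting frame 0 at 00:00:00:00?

Total seconds to the label: (2 × 3600 + 56 × 60 + 50) = 10610.
Frame index = 10610 × 60 + 3 = 636603.

636603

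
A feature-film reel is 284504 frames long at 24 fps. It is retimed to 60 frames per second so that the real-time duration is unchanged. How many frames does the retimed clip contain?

Target frames = source frames × (target rate / source rate) = 284504 × (60)/(24) = 284504 × 5/2 = 711260.

711260 frames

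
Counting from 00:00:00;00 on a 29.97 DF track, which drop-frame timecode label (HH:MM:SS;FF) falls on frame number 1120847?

10:23:18;29

Ten DF minutes hold 17982 frames, so frame 1120847 lies in block 62 (frames 1114884–1132865) with 5963 frames into that block.
The block's first minute is 1800 frames and the rest 1798 each; 5963 frames reaches minute 3, so 62 × 18 + 3 × 2 = 1122 labels have been skipped so far.
Adding those back, label number 1120847 + 1122 = 1121969 at 30 labels/s is 37398 s + 29 f = 10 h 23 min 18 s frame 29, i.e. 10:23:18;29.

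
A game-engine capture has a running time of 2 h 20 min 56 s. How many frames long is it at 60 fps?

507360 frames

2 h 20 min 56 s = 8456 s.
Frames = 8456 × 60 = 507360.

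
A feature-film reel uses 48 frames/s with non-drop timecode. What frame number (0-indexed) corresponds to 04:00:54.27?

Total seconds to the label: (4 × 3600 + 0 × 60 + 54) = 14454.
Frame index = 14454 × 48 + 27 = 693819.

693819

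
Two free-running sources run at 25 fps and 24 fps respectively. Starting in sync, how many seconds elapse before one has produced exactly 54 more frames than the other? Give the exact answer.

54 seconds

The gap grows by |24 − 25| = 1 frame per second.
Time for a 54-frame gap: 54 ÷ (1) = 54 s.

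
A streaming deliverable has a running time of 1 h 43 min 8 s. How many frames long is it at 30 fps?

185640 frames

1 h 43 min 8 s = 6188 s.
Frames = 6188 × 30 = 185640.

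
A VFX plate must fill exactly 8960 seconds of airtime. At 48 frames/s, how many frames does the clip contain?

Frames = 8960 × 48 = 430080.

430080 frames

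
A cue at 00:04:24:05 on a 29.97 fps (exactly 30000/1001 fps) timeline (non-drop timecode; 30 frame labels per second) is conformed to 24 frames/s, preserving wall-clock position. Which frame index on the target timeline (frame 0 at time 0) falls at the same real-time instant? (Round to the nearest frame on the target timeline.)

Source frame index: (0×3600 + 4×60 + 24) × 30 + 5 = 7925.
Real time: 7925 / (30000/1001) = 317317/1200 s.
Target frame: (317317/1200) × (24) = 317317/50 ≈ 6346.340 → 6346.

frame 6346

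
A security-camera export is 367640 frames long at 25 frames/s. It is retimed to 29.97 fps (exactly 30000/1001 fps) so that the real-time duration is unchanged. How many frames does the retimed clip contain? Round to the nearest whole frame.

440727 frames

Frames at target rate = 367640 × (30000/1001) / (25) = 4848000/11 ≈ 440727.273.
Nearest whole frame: 440727.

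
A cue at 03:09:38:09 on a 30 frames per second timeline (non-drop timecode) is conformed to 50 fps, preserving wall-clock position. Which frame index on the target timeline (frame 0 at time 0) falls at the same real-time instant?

Source frame index: (3×3600 + 9×60 + 38) × 30 + 9 = 341349.
Real time: 341349 / (30) = 113783/10 s.
Target frame: (113783/10) × (50) = 568915.

frame 568915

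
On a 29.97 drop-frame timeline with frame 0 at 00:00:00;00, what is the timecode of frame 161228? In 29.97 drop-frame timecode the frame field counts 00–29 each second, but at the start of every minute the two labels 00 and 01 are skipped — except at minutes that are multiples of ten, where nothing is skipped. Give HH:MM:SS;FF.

01:29:39;20

Ten DF minutes hold 17982 frames, so frame 161228 lies in block 8 (frames 143856–161837) with 17372 frames into that block.
The block's first minute is 1800 frames and the rest 1798 each; 17372 frames reaches minute 9, so 8 × 18 + 9 × 2 = 162 labels have been skipped so far.
Adding those back, label number 161228 + 162 = 161390 at 30 labels/s is 5379 s + 20 f = 1 h 29 min 39 s frame 20, i.e. 01:29:39;20.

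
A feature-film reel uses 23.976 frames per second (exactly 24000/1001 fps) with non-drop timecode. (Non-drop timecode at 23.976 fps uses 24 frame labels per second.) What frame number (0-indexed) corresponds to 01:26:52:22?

Total seconds to the label: (1 × 3600 + 26 × 60 + 52) = 5212.
Frame index = 5212 × 24 + 22 = 125110.

frame 125110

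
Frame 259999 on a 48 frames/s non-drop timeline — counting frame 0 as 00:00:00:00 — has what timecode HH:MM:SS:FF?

01:30:16:31

259999 ÷ 48 = 5416 full seconds, remainder 31 frames.
5416 s = 1 h 30 min 16 s.
Timecode: 01:30:16:31.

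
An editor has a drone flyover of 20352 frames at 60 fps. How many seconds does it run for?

339.2 seconds

Running time = 20352 / (60) = 339.2 s.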